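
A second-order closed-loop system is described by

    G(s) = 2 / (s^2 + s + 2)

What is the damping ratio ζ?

ζ ≈ 0.3536

Compare the denominator to the standard form s^2 + 2ζωₙs + ωₙ².
ωₙ² = 2, so ωₙ = √2 ≈ 1.414 rad/s.
2ζωₙ = 1, so ζ = 1/(2·√2) ≈ 0.3536.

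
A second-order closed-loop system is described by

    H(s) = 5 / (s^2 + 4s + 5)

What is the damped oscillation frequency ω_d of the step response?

Comparing s^2 + 4s + 5 to s^2 + 2ζωₙs + ωₙ²: ωₙ = √5 ≈ 2.236 rad/s and ζ = 4/(2·√5) ≈ 0.8944.
ζωₙ = 4/2 = 2, so ω_d = ωₙ√(1−ζ²) = √(ωₙ² − (ζωₙ)²) = √(5 − 2²) = √1 = 1 rad/s.

ω_d = 1 rad/s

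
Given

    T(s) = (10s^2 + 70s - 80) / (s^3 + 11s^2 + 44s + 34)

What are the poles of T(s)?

s = -5 ± 3j, -1

The poles are the roots of the denominator s^3 + 11s^2 + 44s + 34 = 0.
Trying s = -1: the polynomial evaluates to 0, so (s + 1) is a factor.
Dividing out leaves s^2 + 10s + 34 = 0.
The quadratic formula then gives s = -5 ± 3j.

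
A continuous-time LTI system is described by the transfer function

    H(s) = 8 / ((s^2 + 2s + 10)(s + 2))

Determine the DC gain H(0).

H(0) = 2/5 ≈ 0.4000

At s = 0 each factor (s + a) contributes a and each (s^2 + bs + c) contributes c.
H(0) = 8·1 / ((10) · (2)) = 8/20 = 2/5.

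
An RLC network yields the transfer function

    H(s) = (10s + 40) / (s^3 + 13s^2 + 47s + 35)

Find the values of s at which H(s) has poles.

The poles are the roots of the denominator s^3 + 13s^2 + 47s + 35 = 0.
Trying s = -7: the polynomial evaluates to 0, so (s + 7) is a factor.
Dividing out leaves s^2 + 6s + 5 = 0.
Factoring the quadratic: (s + 5)(s + 1) = 0.

s = -7, -5, -1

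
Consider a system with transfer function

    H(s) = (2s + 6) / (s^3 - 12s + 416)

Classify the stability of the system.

The denominator s^3 - 12s + 416 factors as (s + 8)(s^2 - 8s + 52), giving poles at s = -8, 4 + 6j, 4 - 6j.
Since the pole(s) at s = 4 + 6j, 4 - 6j lie in the right half-plane, the system is unstable.

unstable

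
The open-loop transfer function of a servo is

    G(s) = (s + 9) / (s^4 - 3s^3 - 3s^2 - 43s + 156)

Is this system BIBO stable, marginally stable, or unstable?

The denominator s^4 - 3s^3 - 3s^2 - 43s + 156 factors as (s - 3)(s^2 + 4s + 13)(s - 4), giving poles at s = 3, -2 ± 3j, 4.
Since the pole(s) at s = 3, 4 lie in the right half-plane, the system is unstable.

unstable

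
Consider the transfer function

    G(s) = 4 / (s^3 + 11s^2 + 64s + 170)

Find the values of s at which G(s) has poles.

The poles are the roots of the denominator s^3 + 11s^2 + 64s + 170 = 0.
Trying s = -5: the polynomial evaluates to 0, so (s + 5) is a factor.
Dividing out leaves s^2 + 6s + 34 = 0.
The quadratic formula then gives s = -3 ± 5j.

s = -3 + 5j, -3 - 5j, -5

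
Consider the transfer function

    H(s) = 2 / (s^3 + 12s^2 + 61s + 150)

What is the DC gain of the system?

Set s = 0: H(0) = (2) / (150) = 1/75.

H(0) = 1/75 ≈ 0.01333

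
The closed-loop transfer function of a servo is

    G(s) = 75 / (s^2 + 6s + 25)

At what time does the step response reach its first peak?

t_p ≈ 0.7854 s

Comparing s^2 + 6s + 25 to s^2 + 2ζωₙs + ωₙ²: ωₙ = 5 rad/s and ζ = 6/(2·5) = 0.6.
ζωₙ = 6/2 = 3, so ω_d = ωₙ√(1−ζ²) = √(ωₙ² − (ζωₙ)²) = √(25 − 3²) = √16 = 4 rad/s.
t_p = π/ω_d = π/4 ≈ 0.7854 s.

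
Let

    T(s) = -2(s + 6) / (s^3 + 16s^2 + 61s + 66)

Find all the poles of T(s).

The poles are the roots of the denominator s^3 + 16s^2 + 61s + 66 = 0.
Trying s = -3: the polynomial evaluates to 0, so (s + 3) is a factor.
Dividing out leaves s^2 + 13s + 22 = 0.
Factoring the quadratic: (s + 11)(s + 2) = 0.

s = -3, -11, -2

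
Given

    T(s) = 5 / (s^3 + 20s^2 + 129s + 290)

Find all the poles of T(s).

s = -5 ± 2j, -10

The poles are the roots of the denominator s^3 + 20s^2 + 129s + 290 = 0.
Trying s = -10: the polynomial evaluates to 0, so (s + 10) is a factor.
Dividing out leaves s^2 + 10s + 29 = 0.
The quadratic formula then gives s = -5 ± 2j.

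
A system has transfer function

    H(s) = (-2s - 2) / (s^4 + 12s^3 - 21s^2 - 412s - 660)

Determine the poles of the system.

The poles are the roots of the denominator s^4 + 12s^3 - 21s^2 - 412s - 660 = 0.
Trying s = -2: the polynomial evaluates to 0, so (s + 2) is a factor.
Dividing out leaves s^3 + 10s^2 - 41s - 330 = 0.
This factors further as (s - 6)(s + 11)(s + 5) = 0.

s = -2, 6, -11, -5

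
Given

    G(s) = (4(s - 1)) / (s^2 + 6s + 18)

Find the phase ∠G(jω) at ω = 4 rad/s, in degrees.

∠G(j4) ≈ 18.80°

At s = j4: numerator = -4 + j16, denominator = 2 + j24.
∠G = ∠num − ∠den = 104.04° − (85.236°) = 18.80°.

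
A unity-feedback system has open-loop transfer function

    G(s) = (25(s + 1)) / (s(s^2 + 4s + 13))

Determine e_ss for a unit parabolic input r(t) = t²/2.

e_ss = ∞

G(s) has one pole at the origin.
This is a Type 1 system; Ka = lim_{s→0} s^2·G(s) = 0, so the steady-state error for a parabola input is infinite.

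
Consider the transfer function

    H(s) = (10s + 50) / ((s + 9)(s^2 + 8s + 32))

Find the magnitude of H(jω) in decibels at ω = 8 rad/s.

Substitute s = j8: numerator = 50 + j80, denominator = -800 + j320.
|H(j8)| = |50 + j80| / |-800 + j320| = 94.340 / 861.63 ≈ 0.1095.
In decibels: 20·log₁₀(0.1095) ≈ -19.2 dB.

|H(j8)|_dB ≈ -19.2 dB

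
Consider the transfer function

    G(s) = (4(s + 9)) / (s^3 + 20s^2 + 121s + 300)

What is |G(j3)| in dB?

|G(j3)|_dB ≈ -19.5 dB

Substitute s = j3: numerator = 36 + j12, denominator = 120 + j336.
|G(j3)| = |36 + j12| / |120 + j336| = 37.947 / 356.79 ≈ 0.1064.
In decibels: 20·log₁₀(0.1064) ≈ -19.5 dB.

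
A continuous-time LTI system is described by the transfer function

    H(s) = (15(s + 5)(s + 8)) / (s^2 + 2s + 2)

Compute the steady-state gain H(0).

At s = 0 each factor (s + a) contributes a and each (s^2 + bs + c) contributes c.
H(0) = 15·(5) · (8) / ((2)) = 600/2 = 300.

H(0) = 300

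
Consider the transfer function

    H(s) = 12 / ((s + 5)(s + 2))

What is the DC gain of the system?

At s = 0 each factor (s + a) contributes a and each (s^2 + bs + c) contributes c.
H(0) = 12·1 / ((5) · (2)) = 12/10 = 6/5.

H(0) = 6/5 ≈ 1.200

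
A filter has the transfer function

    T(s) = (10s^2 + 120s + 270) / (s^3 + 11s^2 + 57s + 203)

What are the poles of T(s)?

The poles are the roots of the denominator s^3 + 11s^2 + 57s + 203 = 0.
Trying s = -7: the polynomial evaluates to 0, so (s + 7) is a factor.
Dividing out leaves s^2 + 4s + 29 = 0.
The quadratic formula then gives s = -2 ± 5j.

s = -2 ± 5j, -7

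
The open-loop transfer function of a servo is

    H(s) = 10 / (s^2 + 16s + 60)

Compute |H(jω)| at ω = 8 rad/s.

|H(j8)| ≈ 0.07809

Substitute s = j8: numerator = 10, denominator = -4 + j128.
|H(j8)| = |10| / |-4 + j128| = 10 / 128.06 ≈ 0.07809.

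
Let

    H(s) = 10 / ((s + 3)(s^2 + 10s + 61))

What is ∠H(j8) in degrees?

∠H(j8) ≈ -161.6°

At s = j8: numerator = 10, denominator = -649 + j216.
∠H = ∠num − ∠den = 0° − (161.59°) = -161.6°.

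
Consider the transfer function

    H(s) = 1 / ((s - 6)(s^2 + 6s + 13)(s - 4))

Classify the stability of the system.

The poles can be read from the denominator factors: s = 6, -3 + 2j, -3 - 2j, 4.
Since the pole(s) at s = 6, 4 lie in the right half-plane, the system is unstable.

unstable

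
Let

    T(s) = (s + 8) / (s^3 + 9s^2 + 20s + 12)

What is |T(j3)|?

|T(j3)| ≈ 0.1117

Substitute s = j3: numerator = 8 + j3, denominator = -69 + j33.
|T(j3)| = |8 + j3| / |-69 + j33| = 8.5440 / 76.485 ≈ 0.1117.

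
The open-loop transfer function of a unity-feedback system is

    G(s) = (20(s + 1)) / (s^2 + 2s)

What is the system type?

The denominator has 1 factor of s at the origin (free integrator), so this is a Type 1 system.

Type 1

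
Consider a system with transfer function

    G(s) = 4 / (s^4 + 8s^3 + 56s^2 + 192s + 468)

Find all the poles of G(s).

s = -1 + 5j, -1 - 5j, -3 + 3j, -3 - 3j

The poles are the roots of the denominator s^4 + 8s^3 + 56s^2 + 192s + 468 = 0.
No real roots exist; factor into two real quadratics: (s^2 + 2s + 26)(s^2 + 6s + 18) = 0.
Each quadratic gives a conjugate pair via the quadratic formula.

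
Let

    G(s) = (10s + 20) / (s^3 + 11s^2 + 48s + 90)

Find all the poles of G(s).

s = -3 + 3j, -3 - 3j, -5

The poles are the roots of the denominator s^3 + 11s^2 + 48s + 90 = 0.
Trying s = -5: the polynomial evaluates to 0, so (s + 5) is a factor.
Dividing out leaves s^2 + 6s + 18 = 0.
The quadratic formula then gives s = -3 ± 3j.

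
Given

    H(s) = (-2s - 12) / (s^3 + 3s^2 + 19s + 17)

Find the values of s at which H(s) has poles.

The poles are the roots of the denominator s^3 + 3s^2 + 19s + 17 = 0.
Trying s = -1: the polynomial evaluates to 0, so (s + 1) is a factor.
Dividing out leaves s^2 + 2s + 17 = 0.
The quadratic formula then gives s = -1 ± 4j.

s = -1 ± 4j, -1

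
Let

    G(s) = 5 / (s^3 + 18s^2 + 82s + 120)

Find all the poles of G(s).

s = -3 + j, -3 - j, -12

The poles are the roots of the denominator s^3 + 18s^2 + 82s + 120 = 0.
Trying s = -12: the polynomial evaluates to 0, so (s + 12) is a factor.
Dividing out leaves s^2 + 6s + 10 = 0.
The quadratic formula then gives s = -3 ± 1j.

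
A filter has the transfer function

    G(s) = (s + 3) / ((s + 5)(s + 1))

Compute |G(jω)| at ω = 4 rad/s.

Substitute s = j4: numerator = 3 + j4, denominator = -11 + j24.
|G(j4)| = |3 + j4| / |-11 + j24| = 5 / 26.401 ≈ 0.1894.

|G(j4)| ≈ 0.1894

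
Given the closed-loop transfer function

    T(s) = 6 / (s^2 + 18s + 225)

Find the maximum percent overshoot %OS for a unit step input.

%OS ≈ 9.48%

Comparing s^2 + 18s + 225 to s^2 + 2ζωₙs + ωₙ²: ωₙ = 15 rad/s and ζ = 18/(2·15) = 0.6.
%OS = 100·exp(−πζ/√(1−ζ²)) = 100·exp(−π·0.6/√(1−0.6²)) ≈ 9.48%.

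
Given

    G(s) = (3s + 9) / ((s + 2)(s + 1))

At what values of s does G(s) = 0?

s = -3

Set the numerator to zero: 3s + 9 = 0, i.e. 3·(s + 3) = 0.
So s = -3.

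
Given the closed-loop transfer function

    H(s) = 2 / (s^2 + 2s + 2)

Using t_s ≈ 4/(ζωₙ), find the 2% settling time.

Comparing s^2 + 2s + 2 to s^2 + 2ζωₙs + ωₙ²: ωₙ = √2 ≈ 1.414 rad/s and ζ = 2/(2·√2) ≈ 0.7071.
ζωₙ = 2/2 = 1, so t_s ≈ 4/(ζωₙ) = 4/1 = 4 s.

t_s ≈ 4 s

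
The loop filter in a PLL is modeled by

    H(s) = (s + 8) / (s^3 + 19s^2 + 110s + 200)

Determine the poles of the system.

The poles are the roots of the denominator s^3 + 19s^2 + 110s + 200 = 0.
Trying s = -4: the polynomial evaluates to 0, so (s + 4) is a factor.
Dividing out leaves s^2 + 15s + 50 = 0.
Factoring the quadratic: (s + 10)(s + 5) = 0.

s = -4, -10, -5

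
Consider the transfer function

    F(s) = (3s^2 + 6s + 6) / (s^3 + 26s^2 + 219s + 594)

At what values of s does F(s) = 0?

Set the numerator to zero: 3s^2 + 6s + 6 = 0, i.e. 3·(s^2 + 2s + 2) = 0.
Factoring: (s^2 + 2s + 2) = 0.

s = -1 ± j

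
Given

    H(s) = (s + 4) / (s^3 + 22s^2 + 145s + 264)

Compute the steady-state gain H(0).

Set s = 0: H(0) = (4) / (264) = 1/66.

H(0) = 1/66 ≈ 0.01515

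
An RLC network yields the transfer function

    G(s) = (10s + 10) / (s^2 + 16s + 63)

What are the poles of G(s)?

The poles are the roots of the denominator s^2 + 16s + 63 = 0.
Factoring: (s + 7)(s + 9) = 0, so s = -7 and s = -9.

s = -7, -9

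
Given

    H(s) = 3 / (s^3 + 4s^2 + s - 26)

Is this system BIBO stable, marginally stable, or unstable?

unstable

The denominator s^3 + 4s^2 + s - 26 factors as (s - 2)(s^2 + 6s + 13), giving poles at s = 2, -3 + 2j, -3 - 2j.
Since the pole(s) at s = 2 lie in the right half-plane, the system is unstable.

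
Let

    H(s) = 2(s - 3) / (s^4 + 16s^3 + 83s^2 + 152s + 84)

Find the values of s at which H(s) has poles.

The poles are the roots of the denominator s^4 + 16s^3 + 83s^2 + 152s + 84 = 0.
Trying s = -6: the polynomial evaluates to 0, so (s + 6) is a factor.
Dividing out leaves s^3 + 10s^2 + 23s + 14 = 0.
This factors further as (s + 1)(s + 2)(s + 7) = 0.

s = -6, -1, -2, -7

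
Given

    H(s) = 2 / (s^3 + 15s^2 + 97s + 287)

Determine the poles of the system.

The poles are the roots of the denominator s^3 + 15s^2 + 97s + 287 = 0.
Trying s = -7: the polynomial evaluates to 0, so (s + 7) is a factor.
Dividing out leaves s^2 + 8s + 41 = 0.
The quadratic formula then gives s = -4 ± 5j.

s = -4 ± 5j, -7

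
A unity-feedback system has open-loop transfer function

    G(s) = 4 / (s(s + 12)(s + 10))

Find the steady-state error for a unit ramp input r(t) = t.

e_ss = 30

G(s) has one pole at the origin.
This is a Type 1 system. Kv = lim_{s→0} s·G(s) = 4/120 = 1/30.
e_ss = 1/Kv = 1/(1/30) = 30.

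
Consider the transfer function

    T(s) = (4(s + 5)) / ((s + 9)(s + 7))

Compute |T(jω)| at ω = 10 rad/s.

Substitute s = j10: numerator = 20 + j40, denominator = -37 + j160.
|T(j10)| = |20 + j40| / |-37 + j160| = 44.721 / 164.22 ≈ 0.2723.

|T(j10)| ≈ 0.2723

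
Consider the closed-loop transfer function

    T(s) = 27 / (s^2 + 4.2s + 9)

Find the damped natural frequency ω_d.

ω_d ≈ 2.142 rad/s

Comparing s^2 + 4.2s + 9 to s^2 + 2ζωₙs + ωₙ²: ωₙ = 3 rad/s and ζ = 4.2/(2·3) = 0.7.
ζωₙ = 4.2/2 = 2.1, so ω_d = ωₙ√(1−ζ²) = √(ωₙ² − (ζωₙ)²) = √(9 − 2.1²) = √4.59 ≈ 2.142 rad/s.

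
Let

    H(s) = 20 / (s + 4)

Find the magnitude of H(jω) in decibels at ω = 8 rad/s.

|H(j8)|_dB ≈ 6.99 dB

Substitute s = j8: numerator = 20, denominator = 4 + j8.
|H(j8)| = |20| / |4 + j8| = 20 / 8.9443 ≈ 2.236.
In decibels: 20·log₁₀(2.236) ≈ 6.99 dB.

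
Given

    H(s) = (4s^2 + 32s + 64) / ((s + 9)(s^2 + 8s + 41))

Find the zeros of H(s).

s = -4, -4

Set the numerator to zero: 4s^2 + 32s + 64 = 0, i.e. 4·(s^2 + 8s + 16) = 0.
Factoring: (s + 4)^2 = 0.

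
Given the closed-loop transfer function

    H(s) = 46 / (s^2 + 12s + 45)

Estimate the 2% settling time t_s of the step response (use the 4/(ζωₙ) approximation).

t_s ≈ 0.6667 s

Comparing s^2 + 12s + 45 to s^2 + 2ζωₙs + ωₙ²: ωₙ = √45 ≈ 6.708 rad/s and ζ = 12/(2·√45) ≈ 0.8944.
ζωₙ = 12/2 = 6, so t_s ≈ 4/(ζωₙ) = 4/6 ≈ 0.6667 s.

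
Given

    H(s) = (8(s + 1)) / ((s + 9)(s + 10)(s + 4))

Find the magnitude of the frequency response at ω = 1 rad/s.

|H(j1)| ≈ 0.03015

Substitute s = j1: numerator = 8 + j8, denominator = 337 + j165.
|H(j1)| = |8 + j8| / |337 + j165| = 11.314 / 375.23 ≈ 0.03015.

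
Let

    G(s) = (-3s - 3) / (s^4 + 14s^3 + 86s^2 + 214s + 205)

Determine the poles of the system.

The poles are the roots of the denominator s^4 + 14s^3 + 86s^2 + 214s + 205 = 0.
No real roots exist; factor into two real quadratics: (s^2 + 10s + 41)(s^2 + 4s + 5) = 0.
Each quadratic gives a conjugate pair via the quadratic formula.

s = -5 + 4j, -5 - 4j, -2 + j, -2 - j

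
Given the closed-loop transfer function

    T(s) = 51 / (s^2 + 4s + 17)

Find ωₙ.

Compare the denominator to the standard form s^2 + 2ζωₙs + ωₙ².
ωₙ² = 17, so ωₙ = √17 ≈ 4.123 rad/s.

ωₙ ≈ 4.123 rad/s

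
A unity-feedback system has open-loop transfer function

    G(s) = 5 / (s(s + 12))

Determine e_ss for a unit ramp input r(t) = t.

G(s) has one pole at the origin.
This is a Type 1 system. Kv = lim_{s→0} s·G(s) = 5/12.
e_ss = 1/Kv = 1/(5/12) = 12/5 ≈ 2.400.

e_ss = 2.400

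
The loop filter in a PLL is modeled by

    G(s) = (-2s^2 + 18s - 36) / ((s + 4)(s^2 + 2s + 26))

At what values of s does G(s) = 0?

Set the numerator to zero: -2s^2 + 18s - 36 = 0, i.e. -2·(s^2 - 9s + 18) = 0.
Factoring: (s - 6)(s - 3) = 0.

s = 6, 3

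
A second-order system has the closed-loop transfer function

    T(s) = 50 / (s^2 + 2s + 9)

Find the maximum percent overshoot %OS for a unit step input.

%OS ≈ 32.9%

Comparing s^2 + 2s + 9 to s^2 + 2ζωₙs + ωₙ²: ωₙ = 3 rad/s and ζ = 2/(2·3) ≈ 0.3333.
%OS = 100·exp(−πζ/√(1−ζ²)) = 100·exp(−π·0.3333/√(1−0.3333²)) ≈ 32.9%.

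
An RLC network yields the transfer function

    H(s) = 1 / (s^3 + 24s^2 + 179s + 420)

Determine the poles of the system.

The poles are the roots of the denominator s^3 + 24s^2 + 179s + 420 = 0.
Trying s = -12: the polynomial evaluates to 0, so (s + 12) is a factor.
Dividing out leaves s^2 + 12s + 35 = 0.
Factoring the quadratic: (s + 5)(s + 7) = 0.

s = -12, -5, -7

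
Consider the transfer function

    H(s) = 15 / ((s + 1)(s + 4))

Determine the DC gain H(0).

H(0) = 15/4 ≈ 3.750

At s = 0 each factor (s + a) contributes a and each (s^2 + bs + c) contributes c.
H(0) = 15·1 / ((1) · (4)) = 15/4 = 15/4.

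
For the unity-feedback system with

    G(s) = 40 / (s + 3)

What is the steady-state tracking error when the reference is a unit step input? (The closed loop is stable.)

G(s) has no poles at the origin.
This is a Type 0 system. Kp = lim_{s→0} G(s) = 40/3.
e_ss = 1/(1 + Kp) = 1/(1 + 40/3) = 3/43 ≈ 0.06977.

e_ss = 0.06977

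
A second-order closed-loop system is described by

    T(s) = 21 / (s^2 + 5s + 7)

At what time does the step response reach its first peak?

Comparing s^2 + 5s + 7 to s^2 + 2ζωₙs + ωₙ²: ωₙ = √7 ≈ 2.646 rad/s and ζ = 5/(2·√7) ≈ 0.9449.
ζωₙ = 5/2 = 2.5, so ω_d = ωₙ√(1−ζ²) = √(ωₙ² − (ζωₙ)²) = √(7 − 2.5²) = √0.75 ≈ 0.8660 rad/s.
t_p = π/ω_d = π/0.8660 ≈ 3.628 s.

t_p ≈ 3.628 s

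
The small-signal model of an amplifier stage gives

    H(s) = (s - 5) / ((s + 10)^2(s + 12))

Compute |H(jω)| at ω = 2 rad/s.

Substitute s = j2: numerator = -5 + j2, denominator = 1072 + j672.
|H(j2)| = |-5 + j2| / |1072 + j672| = 5.3852 / 1265.2 ≈ 0.004256.

|H(j2)| ≈ 0.004256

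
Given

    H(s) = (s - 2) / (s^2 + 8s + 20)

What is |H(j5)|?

|H(j5)| ≈ 0.1336

Substitute s = j5: numerator = -2 + j5, denominator = -5 + j40.
|H(j5)| = |-2 + j5| / |-5 + j40| = 5.3852 / 40.311 ≈ 0.1336.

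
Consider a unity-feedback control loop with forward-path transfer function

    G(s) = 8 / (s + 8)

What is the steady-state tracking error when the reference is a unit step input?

e_ss = 0.5000

G(s) has no poles at the origin.
This is a Type 0 system. Kp = lim_{s→0} G(s) = 8/8 = 1.
e_ss = 1/(1 + Kp) = 1/(1 + 1) = 1/2 ≈ 0.5000.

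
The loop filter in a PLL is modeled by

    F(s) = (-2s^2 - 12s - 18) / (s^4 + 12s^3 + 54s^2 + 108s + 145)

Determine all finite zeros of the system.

Set the numerator to zero: -2s^2 - 12s - 18 = 0, i.e. -2·(s^2 + 6s + 9) = 0.
Factoring: (s + 3)^2 = 0.

s = -3, -3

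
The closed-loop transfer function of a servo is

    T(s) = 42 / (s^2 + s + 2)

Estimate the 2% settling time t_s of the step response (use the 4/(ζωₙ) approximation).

t_s ≈ 8 s

Comparing s^2 + s + 2 to s^2 + 2ζωₙs + ωₙ²: ωₙ = √2 ≈ 1.414 rad/s and ζ = 1/(2·√2) ≈ 0.3536.
ζωₙ = 1/2 = 0.5, so t_s ≈ 4/(ζωₙ) = 4/0.5 = 8 s.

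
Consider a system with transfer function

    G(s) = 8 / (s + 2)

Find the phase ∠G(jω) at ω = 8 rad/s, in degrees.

∠G(j8) ≈ -75.96°

At s = j8: numerator = 8, denominator = 2 + j8.
∠G = ∠num − ∠den = 0° − (75.964°) = -75.96°.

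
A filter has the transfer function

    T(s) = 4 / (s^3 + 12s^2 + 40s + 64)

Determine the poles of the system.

The poles are the roots of the denominator s^3 + 12s^2 + 40s + 64 = 0.
Trying s = -8: the polynomial evaluates to 0, so (s + 8) is a factor.
Dividing out leaves s^2 + 4s + 8 = 0.
The quadratic formula then gives s = -2 ± 2j.

s = -2 ± 2j, -8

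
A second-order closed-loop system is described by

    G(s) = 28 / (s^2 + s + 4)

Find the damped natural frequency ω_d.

ω_d ≈ 1.936 rad/s

Comparing s^2 + s + 4 to s^2 + 2ζωₙs + ωₙ²: ωₙ = 2 rad/s and ζ = 1/(2·2) = 0.25.
ζωₙ = 1/2 = 0.5, so ω_d = ωₙ√(1−ζ²) = √(ωₙ² − (ζωₙ)²) = √(4 − 0.5²) = √3.75 ≈ 1.936 rad/s.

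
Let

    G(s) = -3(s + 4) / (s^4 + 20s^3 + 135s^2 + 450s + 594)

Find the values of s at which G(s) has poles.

s = -3, -3 ± 3j, -11

The poles are the roots of the denominator s^4 + 20s^3 + 135s^2 + 450s + 594 = 0.
Trying s = -3: the polynomial evaluates to 0, so (s + 3) is a factor.
Dividing out leaves s^3 + 17s^2 + 84s + 198 = 0.
This factors further as (s^2 + 6s + 18)(s + 11) = 0.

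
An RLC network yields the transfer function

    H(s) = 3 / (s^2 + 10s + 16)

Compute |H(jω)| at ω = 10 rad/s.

|H(j10)| ≈ 0.02297

Substitute s = j10: numerator = 3, denominator = -84 + j100.
|H(j10)| = |3| / |-84 + j100| = 3 / 130.60 ≈ 0.02297.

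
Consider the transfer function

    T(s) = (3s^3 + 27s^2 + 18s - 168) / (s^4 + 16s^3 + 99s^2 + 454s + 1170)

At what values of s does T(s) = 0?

s = -4, -7, 2

Set the numerator to zero: 3s^3 + 27s^2 + 18s - 168 = 0, i.e. 3·(s^3 + 9s^2 + 6s - 56) = 0.
Factoring: (s + 4)(s + 7)(s - 2) = 0.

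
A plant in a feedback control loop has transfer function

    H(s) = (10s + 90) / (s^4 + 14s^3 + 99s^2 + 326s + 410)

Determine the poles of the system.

s = -4 ± 5j, -3 ± j

The poles are the roots of the denominator s^4 + 14s^3 + 99s^2 + 326s + 410 = 0.
No real roots exist; factor into two real quadratics: (s^2 + 8s + 41)(s^2 + 6s + 10) = 0.
Each quadratic gives a conjugate pair via the quadratic formula.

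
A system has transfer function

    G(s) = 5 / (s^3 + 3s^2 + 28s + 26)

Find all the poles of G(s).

s = -1, -1 ± 5j

The poles are the roots of the denominator s^3 + 3s^2 + 28s + 26 = 0.
Trying s = -1: the polynomial evaluates to 0, so (s + 1) is a factor.
Dividing out leaves s^2 + 2s + 26 = 0.
The quadratic formula then gives s = -1 ± 5j.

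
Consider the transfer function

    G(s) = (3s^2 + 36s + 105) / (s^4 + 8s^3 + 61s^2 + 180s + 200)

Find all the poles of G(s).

s = -2 + j, -2 - j, -2 + 6j, -2 - 6j

The poles are the roots of the denominator s^4 + 8s^3 + 61s^2 + 180s + 200 = 0.
No real roots exist; factor into two real quadratics: (s^2 + 4s + 5)(s^2 + 4s + 40) = 0.
Each quadratic gives a conjugate pair via the quadratic formula.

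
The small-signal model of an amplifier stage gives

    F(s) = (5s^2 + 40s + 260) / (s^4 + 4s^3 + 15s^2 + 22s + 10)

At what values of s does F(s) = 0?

Set the numerator to zero: 5s^2 + 40s + 260 = 0, i.e. 5·(s^2 + 8s + 52) = 0.
Factoring: (s^2 + 8s + 52) = 0.

s = -4 + 6j, -4 - 6j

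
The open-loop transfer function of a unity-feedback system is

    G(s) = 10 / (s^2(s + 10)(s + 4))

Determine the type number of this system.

Type 2

The denominator has 2 factors of s at the origin (free integrators), so this is a Type 2 system.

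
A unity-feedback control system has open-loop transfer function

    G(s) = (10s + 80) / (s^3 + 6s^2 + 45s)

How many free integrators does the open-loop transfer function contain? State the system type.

Type 1

Factor s from the denominator: s^3 + 6s^2 + 45s = s·(s^2 + 6s + 45).
There is 1 pole at the origin, so the system is Type 1.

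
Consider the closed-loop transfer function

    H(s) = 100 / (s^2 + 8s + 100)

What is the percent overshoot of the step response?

%OS ≈ 25.4%

Comparing s^2 + 8s + 100 to s^2 + 2ζωₙs + ωₙ²: ωₙ = 10 rad/s and ζ = 8/(2·10) = 0.4.
%OS = 100·exp(−πζ/√(1−ζ²)) = 100·exp(−π·0.4/√(1−0.4²)) ≈ 25.4%.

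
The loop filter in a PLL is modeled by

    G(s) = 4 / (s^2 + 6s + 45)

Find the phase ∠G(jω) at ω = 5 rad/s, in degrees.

At s = j5: numerator = 4, denominator = 20 + j30.
∠G = ∠num − ∠den = 0° − (56.310°) = -56.31°.

∠G(j5) ≈ -56.31°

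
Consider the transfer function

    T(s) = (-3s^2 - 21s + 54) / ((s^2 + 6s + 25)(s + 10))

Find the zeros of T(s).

s = -9, 2

Set the numerator to zero: -3s^2 - 21s + 54 = 0, i.e. -3·(s^2 + 7s - 18) = 0.
Factoring: (s + 9)(s - 2) = 0.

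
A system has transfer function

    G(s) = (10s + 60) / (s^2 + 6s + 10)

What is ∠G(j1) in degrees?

∠G(j1) ≈ -24.23°

At s = j1: numerator = 60 + j10, denominator = 9 + j6.
∠G = ∠num − ∠den = 9.4623° − (33.690°) = -24.23°.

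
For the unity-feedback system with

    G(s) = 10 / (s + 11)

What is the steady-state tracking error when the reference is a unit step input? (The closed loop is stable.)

G(s) has no poles at the origin.
This is a Type 0 system. Kp = lim_{s→0} G(s) = 10/11.
e_ss = 1/(1 + Kp) = 1/(1 + 10/11) = 11/21 ≈ 0.5238.

e_ss = 0.5238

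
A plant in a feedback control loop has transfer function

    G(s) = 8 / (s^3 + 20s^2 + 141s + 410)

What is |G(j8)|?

|G(j8)| ≈ 0.007505

Substitute s = j8: numerator = 8, denominator = -870 + j616.
|G(j8)| = |8| / |-870 + j616| = 8 / 1066 ≈ 0.007505.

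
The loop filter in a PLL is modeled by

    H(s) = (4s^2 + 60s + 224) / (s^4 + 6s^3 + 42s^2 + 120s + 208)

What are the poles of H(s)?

The poles are the roots of the denominator s^4 + 6s^3 + 42s^2 + 120s + 208 = 0.
No real roots exist; factor into two real quadratics: (s^2 + 4s + 8)(s^2 + 2s + 26) = 0.
Each quadratic gives a conjugate pair via the quadratic formula.

s = -2 + 2j, -2 - 2j, -1 + 5j, -1 - 5j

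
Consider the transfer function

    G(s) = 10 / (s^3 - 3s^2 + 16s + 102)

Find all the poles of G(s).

s = 3 + 5j, 3 - 5j, -3

The poles are the roots of the denominator s^3 - 3s^2 + 16s + 102 = 0.
Trying s = -3: the polynomial evaluates to 0, so (s + 3) is a factor.
Dividing out leaves s^2 - 6s + 34 = 0.
The quadratic formula then gives s = 3 ± 5j.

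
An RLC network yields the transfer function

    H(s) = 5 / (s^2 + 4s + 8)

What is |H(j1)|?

|H(j1)| ≈ 0.6202

Substitute s = j1: numerator = 5, denominator = 7 + j4.
|H(j1)| = |5| / |7 + j4| = 5 / 8.0623 ≈ 0.6202.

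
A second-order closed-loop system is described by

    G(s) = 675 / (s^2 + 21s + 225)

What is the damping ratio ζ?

Compare the denominator to the standard form s^2 + 2ζωₙs + ωₙ².
ωₙ² = 225, so ωₙ = 15 rad/s.
2ζωₙ = 21, so ζ = 21/(2·15) = 0.7.

ζ = 0.7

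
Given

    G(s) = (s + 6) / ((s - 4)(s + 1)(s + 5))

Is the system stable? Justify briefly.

The poles can be read from the denominator factors: s = 4, -1, -5.
Since the pole(s) at s = 4 lie in the right half-plane, the system is unstable.

unstable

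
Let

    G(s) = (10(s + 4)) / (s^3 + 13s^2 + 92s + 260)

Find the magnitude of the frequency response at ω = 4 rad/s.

Substitute s = j4: numerator = 40 + j40, denominator = 52 + j304.
|G(j4)| = |40 + j40| / |52 + j304| = 56.569 / 308.42 ≈ 0.1834.

|G(j4)| ≈ 0.1834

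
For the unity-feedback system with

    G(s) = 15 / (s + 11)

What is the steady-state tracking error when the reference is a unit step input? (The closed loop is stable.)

G(s) has no poles at the origin.
This is a Type 0 system. Kp = lim_{s→0} G(s) = 15/11.
e_ss = 1/(1 + Kp) = 1/(1 + 15/11) = 11/26 ≈ 0.4231.

e_ss = 0.4231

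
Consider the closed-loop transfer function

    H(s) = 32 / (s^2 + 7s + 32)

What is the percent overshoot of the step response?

Comparing s^2 + 7s + 32 to s^2 + 2ζωₙs + ωₙ²: ωₙ = √32 ≈ 5.657 rad/s and ζ = 7/(2·√32) ≈ 0.6187.
%OS = 100·exp(−πζ/√(1−ζ²)) = 100·exp(−π·0.6187/√(1−0.6187²)) ≈ 8.42%.

%OS ≈ 8.42%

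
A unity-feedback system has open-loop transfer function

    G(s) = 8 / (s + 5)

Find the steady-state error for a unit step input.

G(s) has no poles at the origin.
This is a Type 0 system. Kp = lim_{s→0} G(s) = 8/5.
e_ss = 1/(1 + Kp) = 1/(1 + 8/5) = 5/13 ≈ 0.3846.

e_ss = 0.3846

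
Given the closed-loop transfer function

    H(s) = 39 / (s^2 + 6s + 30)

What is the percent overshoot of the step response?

Comparing s^2 + 6s + 30 to s^2 + 2ζωₙs + ωₙ²: ωₙ = √30 ≈ 5.477 rad/s and ζ = 6/(2·√30) ≈ 0.5477.
%OS = 100·exp(−πζ/√(1−ζ²)) = 100·exp(−π·0.5477/√(1−0.5477²)) ≈ 12.8%.

%OS ≈ 12.8%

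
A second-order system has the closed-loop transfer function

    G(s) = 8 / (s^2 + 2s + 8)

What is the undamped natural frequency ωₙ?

Compare the denominator to the standard form s^2 + 2ζωₙs + ωₙ².
ωₙ² = 8, so ωₙ = √8 ≈ 2.828 rad/s.

ωₙ ≈ 2.828 rad/s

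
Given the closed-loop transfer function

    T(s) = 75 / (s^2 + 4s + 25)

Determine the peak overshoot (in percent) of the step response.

Comparing s^2 + 4s + 25 to s^2 + 2ζωₙs + ωₙ²: ωₙ = 5 rad/s and ζ = 4/(2·5) = 0.4.
%OS = 100·exp(−πζ/√(1−ζ²)) = 100·exp(−π·0.4/√(1−0.4²)) ≈ 25.4%.

%OS ≈ 25.4%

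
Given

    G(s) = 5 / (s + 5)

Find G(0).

G(0) = 1

Set s = 0: G(0) = (5) / (5) = 1.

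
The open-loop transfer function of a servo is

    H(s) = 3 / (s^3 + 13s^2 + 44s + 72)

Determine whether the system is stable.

stable

The denominator s^3 + 13s^2 + 44s + 72 factors as (s^2 + 4s + 8)(s + 9), giving poles at s = -2 + 2j, -2 - 2j, -9.
Since all poles lie strictly in the left half-plane, the system is stable.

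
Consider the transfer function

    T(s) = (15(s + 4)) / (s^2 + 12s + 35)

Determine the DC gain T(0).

T(0) = 12/7 ≈ 1.714

Set s = 0: T(0) = (60) / (35) = 12/7.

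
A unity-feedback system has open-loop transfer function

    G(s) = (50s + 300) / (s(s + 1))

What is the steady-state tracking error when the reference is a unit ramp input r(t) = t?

G(s) has one pole at the origin.
This is a Type 1 system. Kv = lim_{s→0} s·G(s) = 300/1.
e_ss = 1/Kv = 1/(300) = 1/300 ≈ 0.003333.

e_ss = 0.003333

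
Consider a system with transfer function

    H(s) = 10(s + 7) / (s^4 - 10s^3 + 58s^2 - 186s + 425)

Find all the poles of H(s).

s = 1 ± 4j, 4 ± 3j

The poles are the roots of the denominator s^4 - 10s^3 + 58s^2 - 186s + 425 = 0.
No real roots exist; factor into two real quadratics: (s^2 - 2s + 17)(s^2 - 8s + 25) = 0.
Each quadratic gives a conjugate pair via the quadratic formula.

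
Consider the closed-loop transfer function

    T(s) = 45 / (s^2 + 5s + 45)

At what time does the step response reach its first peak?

t_p ≈ 0.5047 s

Comparing s^2 + 5s + 45 to s^2 + 2ζωₙs + ωₙ²: ωₙ = √45 ≈ 6.708 rad/s and ζ = 5/(2·√45) ≈ 0.3727.
ζωₙ = 5/2 = 2.5, so ω_d = ωₙ√(1−ζ²) = √(ωₙ² − (ζωₙ)²) = √(45 − 2.5²) = √38.75 ≈ 6.225 rad/s.
t_p = π/ω_d = π/6.225 ≈ 0.5047 s.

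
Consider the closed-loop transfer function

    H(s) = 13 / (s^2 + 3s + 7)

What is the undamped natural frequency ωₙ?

Compare the denominator to the standard form s^2 + 2ζωₙs + ωₙ².
ωₙ² = 7, so ωₙ = √7 ≈ 2.646 rad/s.

ωₙ ≈ 2.646 rad/s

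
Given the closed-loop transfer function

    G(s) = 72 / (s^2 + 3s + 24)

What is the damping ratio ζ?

ζ ≈ 0.3062

Compare the denominator to the standard form s^2 + 2ζωₙs + ωₙ².
ωₙ² = 24, so ωₙ = √24 ≈ 4.899 rad/s.
2ζωₙ = 3, so ζ = 3/(2·√24) ≈ 0.3062.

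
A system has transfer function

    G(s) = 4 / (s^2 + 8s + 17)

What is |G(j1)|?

|G(j1)| ≈ 0.2236

Substitute s = j1: numerator = 4, denominator = 16 + j8.
|G(j1)| = |4| / |16 + j8| = 4 / 17.889 ≈ 0.2236.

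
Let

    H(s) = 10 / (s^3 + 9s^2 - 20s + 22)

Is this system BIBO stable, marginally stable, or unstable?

The denominator s^3 + 9s^2 - 20s + 22 factors as (s + 11)(s^2 - 2s + 2), giving poles at s = -11, 1 ± j.
Since the pole(s) at s = 1 ± j lie in the right half-plane, the system is unstable.

unstable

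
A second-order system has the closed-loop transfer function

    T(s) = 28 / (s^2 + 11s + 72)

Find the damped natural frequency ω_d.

Comparing s^2 + 11s + 72 to s^2 + 2ζωₙs + ωₙ²: ωₙ = √72 ≈ 8.485 rad/s and ζ = 11/(2·√72) ≈ 0.6482.
ζωₙ = 11/2 = 5.5, so ω_d = ωₙ√(1−ζ²) = √(ωₙ² − (ζωₙ)²) = √(72 − 5.5²) = √41.75 ≈ 6.461 rad/s.

ω_d ≈ 6.461 rad/s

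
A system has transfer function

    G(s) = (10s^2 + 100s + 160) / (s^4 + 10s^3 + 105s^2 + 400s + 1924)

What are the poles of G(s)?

s = -4 + 6j, -4 - 6j, -1 + 6j, -1 - 6j

The poles are the roots of the denominator s^4 + 10s^3 + 105s^2 + 400s + 1924 = 0.
No real roots exist; factor into two real quadratics: (s^2 + 8s + 52)(s^2 + 2s + 37) = 0.
Each quadratic gives a conjugate pair via the quadratic formula.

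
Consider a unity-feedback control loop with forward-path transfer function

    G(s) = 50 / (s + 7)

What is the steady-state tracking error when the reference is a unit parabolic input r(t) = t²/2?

e_ss = ∞

G(s) has no poles at the origin.
This is a Type 0 system; Ka = lim_{s→0} s^2·G(s) = 0, so the steady-state error for a parabola input is infinite.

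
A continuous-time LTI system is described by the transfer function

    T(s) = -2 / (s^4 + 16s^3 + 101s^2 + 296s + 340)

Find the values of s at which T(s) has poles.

The poles are the roots of the denominator s^4 + 16s^3 + 101s^2 + 296s + 340 = 0.
No real roots exist; factor into two real quadratics: (s^2 + 8s + 17)(s^2 + 8s + 20) = 0.
Each quadratic gives a conjugate pair via the quadratic formula.

s = -4 ± j, -4 ± 2j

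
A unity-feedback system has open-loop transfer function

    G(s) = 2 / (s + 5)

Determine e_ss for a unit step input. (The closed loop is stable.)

G(s) has no poles at the origin.
This is a Type 0 system. Kp = lim_{s→0} G(s) = 2/5.
e_ss = 1/(1 + Kp) = 1/(1 + 2/5) = 5/7 ≈ 0.7143.

e_ss = 0.7143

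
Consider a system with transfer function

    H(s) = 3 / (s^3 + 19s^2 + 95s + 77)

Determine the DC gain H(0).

H(0) = 3/77 ≈ 0.03896

Set s = 0: H(0) = (3) / (77) = 3/77.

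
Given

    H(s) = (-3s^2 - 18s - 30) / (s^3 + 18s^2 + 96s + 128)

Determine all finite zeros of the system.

Set the numerator to zero: -3s^2 - 18s - 30 = 0, i.e. -3·(s^2 + 6s + 10) = 0.
Factoring: (s^2 + 6s + 10) = 0.

s = -3 ± j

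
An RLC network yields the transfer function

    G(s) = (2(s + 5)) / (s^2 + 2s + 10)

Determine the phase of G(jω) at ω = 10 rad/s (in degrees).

At s = j10: numerator = 10 + j20, denominator = -90 + j20.
∠G = ∠num − ∠den = 63.435° − (167.47°) = -104.0°.

∠G(j10) ≈ -104.0°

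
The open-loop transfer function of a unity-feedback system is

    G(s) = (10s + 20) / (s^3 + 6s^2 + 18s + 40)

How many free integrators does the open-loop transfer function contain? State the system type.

Type 0

The denominator has no factor of s at the origin — no free integrator — so this is a Type 0 system.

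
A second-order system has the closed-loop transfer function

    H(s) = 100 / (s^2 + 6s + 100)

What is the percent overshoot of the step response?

Comparing s^2 + 6s + 100 to s^2 + 2ζωₙs + ωₙ²: ωₙ = 10 rad/s and ζ = 6/(2·10) = 0.3.
%OS = 100·exp(−πζ/√(1−ζ²)) = 100·exp(−π·0.3/√(1−0.3²)) ≈ 37.2%.

%OS ≈ 37.2%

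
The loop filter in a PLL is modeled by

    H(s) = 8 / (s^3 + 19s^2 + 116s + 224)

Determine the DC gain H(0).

H(0) = 1/28 ≈ 0.03571

Set s = 0: H(0) = (8) / (224) = 1/28.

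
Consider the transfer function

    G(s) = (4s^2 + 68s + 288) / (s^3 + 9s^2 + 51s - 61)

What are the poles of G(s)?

The poles are the roots of the denominator s^3 + 9s^2 + 51s - 61 = 0.
Trying s = 1: the polynomial evaluates to 0, so (s - 1) is a factor.
Dividing out leaves s^2 + 10s + 61 = 0.
The quadratic formula then gives s = -5 ± 6j.

s = -5 + 6j, -5 - 6j, 1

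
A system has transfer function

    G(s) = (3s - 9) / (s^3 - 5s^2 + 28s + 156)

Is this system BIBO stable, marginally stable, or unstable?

unstable

The denominator s^3 - 5s^2 + 28s + 156 factors as (s + 3)(s^2 - 8s + 52), giving poles at s = -3, 4 ± 6j.
Since the pole(s) at s = 4 ± 6j lie in the right half-plane, the system is unstable.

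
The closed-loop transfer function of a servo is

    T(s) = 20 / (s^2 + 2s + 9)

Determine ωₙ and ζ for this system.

Compare the denominator to the standard form s^2 + 2ζωₙs + ωₙ².
ωₙ² = 9, so ωₙ = 3 rad/s.
2ζωₙ = 2, so ζ = 2/(2·3) ≈ 0.3333.
With ζ = 0.3333 the response is underdamped.

ωₙ = 3 rad/s, ζ ≈ 0.3333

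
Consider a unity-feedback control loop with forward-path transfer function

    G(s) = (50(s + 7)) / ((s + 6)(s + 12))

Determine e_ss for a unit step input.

G(s) has no poles at the origin.
This is a Type 0 system. Kp = lim_{s→0} G(s) = 350/72 = 175/36.
e_ss = 1/(1 + Kp) = 1/(1 + 175/36) = 36/211 ≈ 0.1706.

e_ss = 0.1706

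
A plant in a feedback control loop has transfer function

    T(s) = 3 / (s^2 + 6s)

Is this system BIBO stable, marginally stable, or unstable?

The denominator s^2 + 6s factors as s(s + 6), giving poles at s = 0, -6.
Since the simple pole(s) at s = 0 lie on the jω-axis with none in the right half-plane, the system is marginally stable.

marginally stable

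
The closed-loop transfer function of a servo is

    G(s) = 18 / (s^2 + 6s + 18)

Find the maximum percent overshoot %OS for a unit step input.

Comparing s^2 + 6s + 18 to s^2 + 2ζωₙs + ωₙ²: ωₙ = √18 ≈ 4.243 rad/s and ζ = 6/(2·√18) ≈ 0.7071.
%OS = 100·exp(−πζ/√(1−ζ²)) = 100·exp(−π·0.7071/√(1−0.7071²)) ≈ 4.32%.

%OS ≈ 4.32%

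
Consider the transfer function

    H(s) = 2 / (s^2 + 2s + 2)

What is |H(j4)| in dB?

Substitute s = j4: numerator = 2, denominator = -14 + j8.
|H(j4)| = |2| / |-14 + j8| = 2 / 16.125 ≈ 0.1240.
In decibels: 20·log₁₀(0.1240) ≈ -18.1 dB.

|H(j4)|_dB ≈ -18.1 dB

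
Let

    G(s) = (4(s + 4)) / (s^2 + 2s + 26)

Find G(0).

G(0) = 8/13 ≈ 0.6154

At s = 0 each factor (s + a) contributes a and each (s^2 + bs + c) contributes c.
G(0) = 4·(4) / ((26)) = 16/26 = 8/13.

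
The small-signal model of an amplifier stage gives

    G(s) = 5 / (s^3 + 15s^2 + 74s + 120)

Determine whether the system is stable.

stable

The denominator s^3 + 15s^2 + 74s + 120 factors as (s + 4)(s + 5)(s + 6), giving poles at s = -4, -5, -6.
Since all poles lie strictly in the left half-plane, the system is stable.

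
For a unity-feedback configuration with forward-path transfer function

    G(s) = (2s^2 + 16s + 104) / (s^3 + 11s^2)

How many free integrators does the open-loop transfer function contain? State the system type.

Type 2

Factor s from the denominator: s^3 + 11s^2 = s^2·(s + 11).
There are 2 poles at the origin, so the system is Type 2.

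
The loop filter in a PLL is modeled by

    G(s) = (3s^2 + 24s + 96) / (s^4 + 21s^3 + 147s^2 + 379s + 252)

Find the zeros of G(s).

Set the numerator to zero: 3s^2 + 24s + 96 = 0, i.e. 3·(s^2 + 8s + 32) = 0.
Factoring: (s^2 + 8s + 32) = 0.

s = -4 + 4j, -4 - 4j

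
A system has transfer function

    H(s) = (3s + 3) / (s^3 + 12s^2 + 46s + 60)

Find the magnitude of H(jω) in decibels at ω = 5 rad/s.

|H(j5)|_dB ≈ -24.7 dB

Substitute s = j5: numerator = 3 + j15, denominator = -240 + j105.
|H(j5)| = |3 + j15| / |-240 + j105| = 15.297 / 261.96 ≈ 0.05839.
In decibels: 20·log₁₀(0.05839) ≈ -24.7 dB.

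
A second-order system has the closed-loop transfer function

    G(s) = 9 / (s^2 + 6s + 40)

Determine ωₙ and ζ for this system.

ωₙ ≈ 6.325 rad/s, ζ ≈ 0.4743

Compare the denominator to the standard form s^2 + 2ζωₙs + ωₙ².
ωₙ² = 40, so ωₙ = √40 ≈ 6.325 rad/s.
2ζωₙ = 6, so ζ = 6/(2·√40) ≈ 0.4743.
With ζ = 0.4743 the response is underdamped.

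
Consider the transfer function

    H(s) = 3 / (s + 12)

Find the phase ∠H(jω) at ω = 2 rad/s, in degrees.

∠H(j2) ≈ -9.462°

At s = j2: numerator = 3, denominator = 12 + j2.
∠H = ∠num − ∠den = 0° − (9.4623°) = -9.462°.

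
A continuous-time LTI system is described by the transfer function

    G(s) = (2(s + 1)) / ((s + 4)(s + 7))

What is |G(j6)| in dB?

Substitute s = j6: numerator = 2 + j12, denominator = -8 + j66.
|G(j6)| = |2 + j12| / |-8 + j66| = 12.166 / 66.483 ≈ 0.1830.
In decibels: 20·log₁₀(0.1830) ≈ -14.8 dB.

|G(j6)|_dB ≈ -14.8 dB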